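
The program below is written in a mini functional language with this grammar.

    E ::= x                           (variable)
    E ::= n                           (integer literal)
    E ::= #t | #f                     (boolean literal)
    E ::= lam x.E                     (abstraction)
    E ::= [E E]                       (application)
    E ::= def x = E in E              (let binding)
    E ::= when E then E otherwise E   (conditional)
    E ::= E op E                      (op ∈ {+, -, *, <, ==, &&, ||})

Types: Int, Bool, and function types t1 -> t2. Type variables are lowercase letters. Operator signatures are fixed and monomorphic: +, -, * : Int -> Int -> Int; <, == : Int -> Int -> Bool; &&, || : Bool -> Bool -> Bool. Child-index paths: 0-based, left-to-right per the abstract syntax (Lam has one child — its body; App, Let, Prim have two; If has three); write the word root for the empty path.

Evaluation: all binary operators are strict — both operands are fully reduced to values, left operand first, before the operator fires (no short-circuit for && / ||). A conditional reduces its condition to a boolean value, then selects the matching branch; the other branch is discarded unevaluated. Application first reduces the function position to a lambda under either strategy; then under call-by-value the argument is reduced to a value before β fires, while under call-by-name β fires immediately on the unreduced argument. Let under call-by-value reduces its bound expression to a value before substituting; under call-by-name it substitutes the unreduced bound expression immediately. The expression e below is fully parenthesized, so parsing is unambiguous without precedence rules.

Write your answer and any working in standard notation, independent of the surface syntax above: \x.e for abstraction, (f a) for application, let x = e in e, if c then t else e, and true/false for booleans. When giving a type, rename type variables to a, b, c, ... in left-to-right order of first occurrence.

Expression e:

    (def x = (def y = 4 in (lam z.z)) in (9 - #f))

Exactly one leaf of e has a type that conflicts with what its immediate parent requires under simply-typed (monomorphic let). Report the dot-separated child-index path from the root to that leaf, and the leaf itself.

Derivation:
let y : Int
z : a
\z._ : a -> a
let x : a -> a
  unify Int ~ Int
  unify Bool ~ Int
  FAIL: mismatch Bool ~ Int

Answer: 1.1 : false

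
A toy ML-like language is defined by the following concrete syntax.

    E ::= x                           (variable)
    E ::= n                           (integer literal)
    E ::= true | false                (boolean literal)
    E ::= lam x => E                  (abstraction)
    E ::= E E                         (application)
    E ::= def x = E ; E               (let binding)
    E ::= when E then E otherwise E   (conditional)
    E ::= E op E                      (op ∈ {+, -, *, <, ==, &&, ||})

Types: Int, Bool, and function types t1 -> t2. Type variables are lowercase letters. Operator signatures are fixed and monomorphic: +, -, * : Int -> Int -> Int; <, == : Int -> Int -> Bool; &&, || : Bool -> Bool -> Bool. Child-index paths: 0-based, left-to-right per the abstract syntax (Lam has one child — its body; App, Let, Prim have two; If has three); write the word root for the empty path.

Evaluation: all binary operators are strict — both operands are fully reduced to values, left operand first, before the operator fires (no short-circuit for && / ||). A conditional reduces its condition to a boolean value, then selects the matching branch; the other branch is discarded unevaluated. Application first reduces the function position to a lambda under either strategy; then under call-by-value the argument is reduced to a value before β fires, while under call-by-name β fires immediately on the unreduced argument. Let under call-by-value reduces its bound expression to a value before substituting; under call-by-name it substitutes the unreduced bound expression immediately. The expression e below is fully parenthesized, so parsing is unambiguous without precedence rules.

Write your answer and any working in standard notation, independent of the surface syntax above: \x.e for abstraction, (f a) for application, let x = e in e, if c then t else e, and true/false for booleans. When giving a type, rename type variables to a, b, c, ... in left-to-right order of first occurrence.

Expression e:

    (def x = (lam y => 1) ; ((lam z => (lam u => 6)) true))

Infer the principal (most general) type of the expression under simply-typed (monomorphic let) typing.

Answer: a -> Int

Trace:
\y._ : a -> Int
let x : a -> Int
\u._ : c -> Int
\z._ : b -> c -> Int
  unify b -> c -> Int ~ Bool -> d
  unify b ~ Bool
  unify c -> Int ~ d
_ _ : c -> Int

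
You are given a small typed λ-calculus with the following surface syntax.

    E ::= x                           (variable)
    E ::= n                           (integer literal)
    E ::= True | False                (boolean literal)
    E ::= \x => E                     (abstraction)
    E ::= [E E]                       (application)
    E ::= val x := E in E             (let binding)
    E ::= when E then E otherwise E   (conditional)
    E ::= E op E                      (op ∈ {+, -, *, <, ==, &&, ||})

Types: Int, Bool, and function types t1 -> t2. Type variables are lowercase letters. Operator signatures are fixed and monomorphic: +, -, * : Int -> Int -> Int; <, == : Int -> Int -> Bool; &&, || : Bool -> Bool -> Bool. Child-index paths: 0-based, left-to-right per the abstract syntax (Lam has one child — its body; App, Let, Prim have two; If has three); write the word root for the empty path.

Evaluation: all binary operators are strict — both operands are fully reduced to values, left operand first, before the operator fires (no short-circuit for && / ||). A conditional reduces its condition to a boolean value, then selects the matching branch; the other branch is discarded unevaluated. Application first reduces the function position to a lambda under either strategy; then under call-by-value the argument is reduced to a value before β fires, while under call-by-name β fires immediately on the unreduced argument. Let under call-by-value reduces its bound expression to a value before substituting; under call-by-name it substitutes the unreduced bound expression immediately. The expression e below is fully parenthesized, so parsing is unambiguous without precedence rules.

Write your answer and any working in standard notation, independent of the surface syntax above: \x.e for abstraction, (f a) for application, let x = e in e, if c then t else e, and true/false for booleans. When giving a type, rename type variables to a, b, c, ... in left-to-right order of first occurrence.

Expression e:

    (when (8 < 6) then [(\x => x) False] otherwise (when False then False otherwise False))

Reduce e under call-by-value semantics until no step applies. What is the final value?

Derivation:
step 0: (if (8 < 6) then ((\x.x) false) else (if false then false else false))
step 1: [delta@0] (if false then ((\x.x) false) else (if false then false else false))
step 2: [if@root] (if false then false else false)
step 3: [if@root] false

Answer: false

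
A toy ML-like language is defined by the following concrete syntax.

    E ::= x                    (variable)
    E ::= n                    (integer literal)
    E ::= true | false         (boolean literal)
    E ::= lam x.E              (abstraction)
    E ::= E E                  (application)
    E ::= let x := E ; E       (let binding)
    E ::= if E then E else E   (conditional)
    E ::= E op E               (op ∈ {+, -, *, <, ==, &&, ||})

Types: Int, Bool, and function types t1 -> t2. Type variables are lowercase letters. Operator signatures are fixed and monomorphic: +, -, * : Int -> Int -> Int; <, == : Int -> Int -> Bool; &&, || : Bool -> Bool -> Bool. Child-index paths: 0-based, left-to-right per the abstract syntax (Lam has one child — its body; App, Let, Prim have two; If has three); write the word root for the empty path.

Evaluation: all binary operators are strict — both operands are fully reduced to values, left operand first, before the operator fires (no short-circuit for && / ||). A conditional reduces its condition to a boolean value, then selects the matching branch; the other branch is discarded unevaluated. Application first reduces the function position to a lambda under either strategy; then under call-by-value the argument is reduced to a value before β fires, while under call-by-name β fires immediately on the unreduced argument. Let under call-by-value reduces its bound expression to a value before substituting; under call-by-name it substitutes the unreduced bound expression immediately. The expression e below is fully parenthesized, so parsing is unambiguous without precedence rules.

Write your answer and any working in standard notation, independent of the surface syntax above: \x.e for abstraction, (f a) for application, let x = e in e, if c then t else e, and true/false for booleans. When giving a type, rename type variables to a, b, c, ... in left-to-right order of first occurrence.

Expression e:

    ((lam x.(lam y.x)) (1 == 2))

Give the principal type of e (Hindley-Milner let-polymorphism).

Answer: a -> Bool

Derivation:
x : a
\y._ : b -> a
\x._ : a -> b -> a
  unify Int ~ Int
  unify Int ~ Int
  unify a -> b -> a ~ Bool -> c
  unify a ~ Bool
  unify b -> Bool ~ c
_ _ : b -> Bool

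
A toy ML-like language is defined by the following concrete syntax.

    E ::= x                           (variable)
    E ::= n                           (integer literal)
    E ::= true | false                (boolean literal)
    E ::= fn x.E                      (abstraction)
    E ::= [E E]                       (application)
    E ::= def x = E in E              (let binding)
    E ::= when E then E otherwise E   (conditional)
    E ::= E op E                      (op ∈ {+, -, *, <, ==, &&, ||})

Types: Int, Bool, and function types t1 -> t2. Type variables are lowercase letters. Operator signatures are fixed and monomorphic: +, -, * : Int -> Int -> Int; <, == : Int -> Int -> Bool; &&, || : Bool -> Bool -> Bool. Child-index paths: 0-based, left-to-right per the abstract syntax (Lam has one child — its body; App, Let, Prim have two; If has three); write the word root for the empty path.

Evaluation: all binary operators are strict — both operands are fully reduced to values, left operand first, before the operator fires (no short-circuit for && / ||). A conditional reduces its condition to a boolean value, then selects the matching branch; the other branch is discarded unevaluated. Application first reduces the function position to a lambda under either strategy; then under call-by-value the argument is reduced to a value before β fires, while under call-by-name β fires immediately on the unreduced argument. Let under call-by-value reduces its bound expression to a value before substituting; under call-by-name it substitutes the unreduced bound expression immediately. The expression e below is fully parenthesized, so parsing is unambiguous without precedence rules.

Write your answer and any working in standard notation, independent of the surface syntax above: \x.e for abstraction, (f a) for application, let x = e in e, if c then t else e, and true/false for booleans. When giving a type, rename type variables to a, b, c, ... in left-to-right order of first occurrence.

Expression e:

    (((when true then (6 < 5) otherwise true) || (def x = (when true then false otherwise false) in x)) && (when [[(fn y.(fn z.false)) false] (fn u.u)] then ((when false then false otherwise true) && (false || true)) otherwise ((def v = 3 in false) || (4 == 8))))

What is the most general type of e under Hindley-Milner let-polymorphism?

Derivation:
  unify Bool ~ Bool
  unify Int ~ Int
  unify Int ~ Int
  unify Bool ~ Bool
  unify Bool ~ Bool
  unify Bool ~ Bool
  unify Bool ~ Bool
let x : Bool
x : Bool
  unify Bool ~ Bool
  unify Bool ~ Bool
\z._ : b -> Bool
\y._ : a -> b -> Bool
  unify a -> b -> Bool ~ Bool -> c
  unify a ~ Bool
  unify b -> Bool ~ c
_ _ : b -> Bool
u : d
\u._ : d -> d
  unify b -> Bool ~ (d -> d) -> e
  unify b ~ d -> d
  unify Bool ~ e
_ _ : Bool
  unify Bool ~ Bool
  unify Bool ~ Bool
  unify Bool ~ Bool
  unify Bool ~ Bool
  unify Bool ~ Bool
  unify Bool ~ Bool
  unify Bool ~ Bool
let v : Int
  unify Bool ~ Bool
  unify Int ~ Int
  unify Int ~ Int
  unify Bool ~ Bool
  unify Bool ~ Bool
  unify Bool ~ Bool

Answer: Bool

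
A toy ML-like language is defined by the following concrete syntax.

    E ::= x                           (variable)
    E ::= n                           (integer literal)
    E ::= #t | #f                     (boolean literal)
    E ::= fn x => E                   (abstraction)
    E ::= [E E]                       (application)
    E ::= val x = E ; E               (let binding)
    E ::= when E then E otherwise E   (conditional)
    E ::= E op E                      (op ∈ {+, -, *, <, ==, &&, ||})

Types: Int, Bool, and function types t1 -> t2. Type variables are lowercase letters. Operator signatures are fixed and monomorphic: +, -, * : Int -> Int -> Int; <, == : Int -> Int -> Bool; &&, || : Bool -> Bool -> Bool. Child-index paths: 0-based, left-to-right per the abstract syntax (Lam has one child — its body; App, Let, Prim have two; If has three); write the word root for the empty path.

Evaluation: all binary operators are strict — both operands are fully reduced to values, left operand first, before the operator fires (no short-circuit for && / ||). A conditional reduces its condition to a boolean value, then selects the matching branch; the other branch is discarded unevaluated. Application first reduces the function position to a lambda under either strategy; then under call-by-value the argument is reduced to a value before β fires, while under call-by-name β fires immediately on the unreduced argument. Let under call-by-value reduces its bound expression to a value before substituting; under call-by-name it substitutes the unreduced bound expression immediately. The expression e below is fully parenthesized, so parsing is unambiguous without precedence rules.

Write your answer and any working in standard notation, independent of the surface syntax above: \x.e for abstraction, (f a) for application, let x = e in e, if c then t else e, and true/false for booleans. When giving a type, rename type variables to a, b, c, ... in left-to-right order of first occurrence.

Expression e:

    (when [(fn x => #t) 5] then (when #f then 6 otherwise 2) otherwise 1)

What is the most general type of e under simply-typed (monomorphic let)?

Trace:
\x._ : a -> Bool
  unify a -> Bool ~ Int -> b
  unify a ~ Int
  unify Bool ~ b
_ _ : Bool
  unify Bool ~ Bool
  unify Bool ~ Bool
  unify Int ~ Int
  unify Int ~ Int

Answer: Int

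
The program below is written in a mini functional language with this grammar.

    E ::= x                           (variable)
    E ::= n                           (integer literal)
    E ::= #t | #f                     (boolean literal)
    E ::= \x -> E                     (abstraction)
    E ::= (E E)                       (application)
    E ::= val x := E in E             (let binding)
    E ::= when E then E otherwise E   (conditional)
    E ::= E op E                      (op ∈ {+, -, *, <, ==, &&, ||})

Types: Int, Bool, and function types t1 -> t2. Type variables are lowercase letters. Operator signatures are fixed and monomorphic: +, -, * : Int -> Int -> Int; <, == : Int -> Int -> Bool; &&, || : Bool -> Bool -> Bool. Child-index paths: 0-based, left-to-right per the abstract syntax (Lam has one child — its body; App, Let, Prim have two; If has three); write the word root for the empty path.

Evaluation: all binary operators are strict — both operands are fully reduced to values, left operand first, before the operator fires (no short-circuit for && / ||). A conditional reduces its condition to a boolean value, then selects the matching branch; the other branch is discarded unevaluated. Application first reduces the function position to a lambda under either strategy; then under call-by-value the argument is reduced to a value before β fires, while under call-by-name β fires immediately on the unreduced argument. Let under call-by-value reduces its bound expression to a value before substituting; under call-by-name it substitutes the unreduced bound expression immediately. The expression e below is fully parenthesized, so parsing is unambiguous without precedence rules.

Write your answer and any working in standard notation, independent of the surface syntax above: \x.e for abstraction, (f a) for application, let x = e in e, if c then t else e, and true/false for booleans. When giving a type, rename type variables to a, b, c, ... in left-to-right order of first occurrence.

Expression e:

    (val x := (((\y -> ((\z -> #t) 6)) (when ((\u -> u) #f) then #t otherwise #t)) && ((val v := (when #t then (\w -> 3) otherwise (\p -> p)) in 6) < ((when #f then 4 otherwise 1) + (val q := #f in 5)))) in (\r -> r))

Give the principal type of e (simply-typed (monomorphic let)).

Derivation:
\z._ : b -> Bool
  unify b -> Bool ~ Int -> c
  unify b ~ Int
  unify Bool ~ c
_ _ : Bool
\y._ : a -> Bool
u : d
\u._ : d -> d
  unify d -> d ~ Bool -> e
  unify d ~ Bool
  unify Bool ~ e
_ _ : Bool
  unify Bool ~ Bool
  unify Bool ~ Bool
  unify a -> Bool ~ Bool -> f
  unify a ~ Bool
  unify Bool ~ f
_ _ : Bool
  unify Bool ~ Bool
  unify Bool ~ Bool
\w._ : g -> Int
p : h
\p._ : h -> h
  unify g -> Int ~ h -> h
  unify g ~ h
  unify Int ~ h
let v : Int -> Int
  unify Int ~ Int
  unify Bool ~ Bool
  unify Int ~ Int
  unify Int ~ Int
let q : Bool
  unify Int ~ Int
  unify Int ~ Int
  unify Bool ~ Bool
let x : Bool
r : i
\r._ : i -> i

Answer: a -> a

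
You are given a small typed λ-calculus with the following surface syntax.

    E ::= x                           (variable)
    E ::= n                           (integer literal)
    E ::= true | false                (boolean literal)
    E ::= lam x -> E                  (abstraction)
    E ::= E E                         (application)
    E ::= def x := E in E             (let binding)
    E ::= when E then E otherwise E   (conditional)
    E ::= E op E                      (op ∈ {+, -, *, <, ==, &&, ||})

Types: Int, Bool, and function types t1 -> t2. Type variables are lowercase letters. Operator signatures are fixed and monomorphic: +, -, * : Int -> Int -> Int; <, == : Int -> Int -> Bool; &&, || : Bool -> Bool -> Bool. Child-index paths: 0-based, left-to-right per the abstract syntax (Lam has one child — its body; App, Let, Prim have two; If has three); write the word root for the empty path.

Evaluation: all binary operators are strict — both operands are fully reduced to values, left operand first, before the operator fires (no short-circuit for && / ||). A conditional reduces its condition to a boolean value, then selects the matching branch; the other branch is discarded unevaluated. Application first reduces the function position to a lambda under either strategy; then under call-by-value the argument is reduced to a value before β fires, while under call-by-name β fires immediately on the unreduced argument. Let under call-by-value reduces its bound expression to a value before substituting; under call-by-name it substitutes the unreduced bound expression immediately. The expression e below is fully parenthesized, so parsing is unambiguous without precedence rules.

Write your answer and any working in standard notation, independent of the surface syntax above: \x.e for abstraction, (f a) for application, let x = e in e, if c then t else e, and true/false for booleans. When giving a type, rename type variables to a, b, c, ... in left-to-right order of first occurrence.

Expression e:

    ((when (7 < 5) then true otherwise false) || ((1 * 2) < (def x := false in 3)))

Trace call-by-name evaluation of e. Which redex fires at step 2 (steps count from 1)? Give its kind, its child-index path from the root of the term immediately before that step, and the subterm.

Answer: if at 0 : (if false then true else false)

Derivation:
step 0: ((if (7 < 5) then true else false) || ((1 * 2) < (let x = false in 3)))
step 1: [delta@0.0] ((if false then true else false) || ((1 * 2) < (let x = false in 3)))
step 2: [if@0] (false || ((1 * 2) < (let x = false in 3)))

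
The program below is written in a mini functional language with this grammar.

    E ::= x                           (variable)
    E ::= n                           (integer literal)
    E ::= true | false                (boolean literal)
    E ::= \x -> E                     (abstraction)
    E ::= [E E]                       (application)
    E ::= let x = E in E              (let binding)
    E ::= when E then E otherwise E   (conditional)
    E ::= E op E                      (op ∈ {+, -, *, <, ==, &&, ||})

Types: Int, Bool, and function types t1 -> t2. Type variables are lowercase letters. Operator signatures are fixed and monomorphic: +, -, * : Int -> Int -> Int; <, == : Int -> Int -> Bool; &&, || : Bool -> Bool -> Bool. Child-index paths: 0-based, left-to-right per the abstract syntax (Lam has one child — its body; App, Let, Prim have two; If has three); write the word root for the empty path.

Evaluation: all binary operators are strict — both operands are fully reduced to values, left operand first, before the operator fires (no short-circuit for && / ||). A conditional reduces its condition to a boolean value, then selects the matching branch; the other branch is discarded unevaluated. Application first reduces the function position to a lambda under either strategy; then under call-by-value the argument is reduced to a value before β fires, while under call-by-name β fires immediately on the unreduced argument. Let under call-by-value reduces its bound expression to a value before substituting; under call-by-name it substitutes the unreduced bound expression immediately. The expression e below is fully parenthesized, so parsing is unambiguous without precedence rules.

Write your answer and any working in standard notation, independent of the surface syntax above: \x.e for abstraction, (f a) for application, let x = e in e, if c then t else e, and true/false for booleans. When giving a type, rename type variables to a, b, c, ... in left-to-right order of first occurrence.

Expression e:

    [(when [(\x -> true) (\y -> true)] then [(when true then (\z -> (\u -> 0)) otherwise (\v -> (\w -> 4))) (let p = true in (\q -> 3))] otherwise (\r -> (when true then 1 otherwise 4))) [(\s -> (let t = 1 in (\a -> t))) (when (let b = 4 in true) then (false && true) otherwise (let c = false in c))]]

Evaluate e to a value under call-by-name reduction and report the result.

Derivation:
step 0: ((if ((\x.true) (\y.true)) then ((if true then (\z.(\u.0)) else (\v.(\w.4))) (let p = true in (\q.3))) else (\r.(if true then 1 else 4))) ((\s.(let t = 1 in (\a.t))) (if (let b = 4 in true) then (false && true) else (let c = false in c))))
step 1: [beta@0.0] ((if true then ((if true then (\z.(\u.0)) else (\v.(\w.4))) (let p = true in (\q.3))) else (\r.(if true then 1 else 4))) ((\s.(let t = 1 in (\a.t))) (if (let b = 4 in true) then (false && true) else (let c = false in c))))
step 2: [if@0] (((if true then (\z.(\u.0)) else (\v.(\w.4))) (let p = true in (\q.3))) ((\s.(let t = 1 in (\a.t))) (if (let b = 4 in true) then (false && true) else (let c = false in c))))
step 3: [if@0.0] (((\z.(\u.0)) (let p = true in (\q.3))) ((\s.(let t = 1 in (\a.t))) (if (let b = 4 in true) then (false && true) else (let c = false in c))))
step 4: [beta@0] ((\u.0) ((\s.(let t = 1 in (\a.t))) (if (let b = 4 in true) then (false && true) else (let c = false in c))))
step 5: [beta@root] 0

Answer: 0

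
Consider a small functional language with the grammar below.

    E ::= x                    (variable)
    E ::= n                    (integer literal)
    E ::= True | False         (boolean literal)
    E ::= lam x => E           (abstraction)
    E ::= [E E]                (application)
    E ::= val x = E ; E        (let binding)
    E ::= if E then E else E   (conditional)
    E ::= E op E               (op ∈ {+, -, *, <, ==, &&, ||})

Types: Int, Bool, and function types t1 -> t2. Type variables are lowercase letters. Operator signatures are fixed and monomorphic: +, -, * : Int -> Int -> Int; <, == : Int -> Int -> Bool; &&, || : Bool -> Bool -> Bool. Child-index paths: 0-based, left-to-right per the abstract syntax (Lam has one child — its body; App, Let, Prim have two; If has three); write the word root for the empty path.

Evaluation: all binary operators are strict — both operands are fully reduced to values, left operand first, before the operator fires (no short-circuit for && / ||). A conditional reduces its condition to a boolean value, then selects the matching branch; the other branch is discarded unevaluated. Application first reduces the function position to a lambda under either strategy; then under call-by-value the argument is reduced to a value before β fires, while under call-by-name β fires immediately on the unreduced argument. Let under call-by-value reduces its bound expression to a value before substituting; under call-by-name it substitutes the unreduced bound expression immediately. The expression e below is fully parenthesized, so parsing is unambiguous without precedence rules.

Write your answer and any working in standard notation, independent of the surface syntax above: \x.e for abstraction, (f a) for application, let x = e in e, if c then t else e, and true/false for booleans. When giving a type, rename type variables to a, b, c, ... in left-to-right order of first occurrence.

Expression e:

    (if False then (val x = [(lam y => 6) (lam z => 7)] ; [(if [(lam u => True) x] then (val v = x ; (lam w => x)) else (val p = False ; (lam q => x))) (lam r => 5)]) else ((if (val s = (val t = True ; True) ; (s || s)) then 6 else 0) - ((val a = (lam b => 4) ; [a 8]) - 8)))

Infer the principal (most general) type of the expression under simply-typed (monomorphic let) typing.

Trace:
  unify Bool ~ Bool
\y._ : a -> Int
\z._ : b -> Int
  unify a -> Int ~ (b -> Int) -> c
  unify a ~ b -> Int
  unify Int ~ c
_ _ : Int
let x : Int
\u._ : d -> Bool
x : Int
  unify d -> Bool ~ Int -> e
  unify d ~ Int
  unify Bool ~ e
_ _ : Bool
  unify Bool ~ Bool
x : Int
let v : Int
x : Int
\w._ : f -> Int
let p : Bool
x : Int
\q._ : g -> Int
  unify f -> Int ~ g -> Int
  unify f ~ g
  unify Int ~ Int
\r._ : h -> Int
  unify g -> Int ~ (h -> Int) -> i
  unify g ~ h -> Int
  unify Int ~ i
_ _ : Int
let t : Bool
let s : Bool
s : Bool
  unify Bool ~ Bool
s : Bool
  unify Bool ~ Bool
  unify Bool ~ Bool
  unify Int ~ Int
  unify Int ~ Int
\b._ : j -> Int
let a : j -> Int
a : j -> Int
  unify j -> Int ~ Int -> k
  unify j ~ Int
  unify Int ~ k
_ _ : Int
  unify Int ~ Int
  unify Int ~ Int
  unify Int ~ Int
  unify Int ~ Int

Answer: Int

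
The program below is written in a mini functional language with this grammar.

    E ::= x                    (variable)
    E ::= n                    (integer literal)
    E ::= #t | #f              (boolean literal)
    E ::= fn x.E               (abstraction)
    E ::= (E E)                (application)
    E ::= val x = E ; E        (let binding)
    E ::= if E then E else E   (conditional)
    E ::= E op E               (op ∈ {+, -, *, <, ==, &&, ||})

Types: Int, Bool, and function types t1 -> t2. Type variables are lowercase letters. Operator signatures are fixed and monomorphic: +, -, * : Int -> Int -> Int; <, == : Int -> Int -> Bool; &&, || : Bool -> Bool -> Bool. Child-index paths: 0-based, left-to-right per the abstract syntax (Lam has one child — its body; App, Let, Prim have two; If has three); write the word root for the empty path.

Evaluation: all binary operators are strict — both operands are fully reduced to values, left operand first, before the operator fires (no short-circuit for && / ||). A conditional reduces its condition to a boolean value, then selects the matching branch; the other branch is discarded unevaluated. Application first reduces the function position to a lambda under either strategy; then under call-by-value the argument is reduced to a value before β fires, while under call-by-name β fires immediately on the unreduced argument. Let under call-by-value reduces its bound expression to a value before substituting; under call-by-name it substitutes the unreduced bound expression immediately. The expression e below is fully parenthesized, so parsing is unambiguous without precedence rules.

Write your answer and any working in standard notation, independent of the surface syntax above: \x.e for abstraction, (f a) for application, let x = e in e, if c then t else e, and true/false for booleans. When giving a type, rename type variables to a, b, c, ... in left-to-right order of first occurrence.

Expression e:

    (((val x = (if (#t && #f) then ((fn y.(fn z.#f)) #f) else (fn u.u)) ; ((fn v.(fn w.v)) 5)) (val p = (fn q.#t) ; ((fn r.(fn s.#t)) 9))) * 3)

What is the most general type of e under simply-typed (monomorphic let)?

Trace:
  unify Bool ~ Bool
  unify Bool ~ Bool
  unify Bool ~ Bool
\z._ : b -> Bool
\y._ : a -> b -> Bool
  unify a -> b -> Bool ~ Bool -> c
  unify a ~ Bool
  unify b -> Bool ~ c
_ _ : b -> Bool
u : d
\u._ : d -> d
  unify b -> Bool ~ d -> d
  unify b ~ d
  unify Bool ~ d
let x : Bool -> Bool
v : e
\w._ : f -> e
\v._ : e -> f -> e
  unify e -> f -> e ~ Int -> g
  unify e ~ Int
  unify f -> Int ~ g
_ _ : f -> Int
\q._ : h -> Bool
let p : h -> Bool
\s._ : j -> Bool
\r._ : i -> j -> Bool
  unify i -> j -> Bool ~ Int -> k
  unify i ~ Int
  unify j -> Bool ~ k
_ _ : j -> Bool
  unify f -> Int ~ (j -> Bool) -> l
  unify f ~ j -> Bool
  unify Int ~ l
_ _ : Int
  unify Int ~ Int
  unify Int ~ Int

Answer: Int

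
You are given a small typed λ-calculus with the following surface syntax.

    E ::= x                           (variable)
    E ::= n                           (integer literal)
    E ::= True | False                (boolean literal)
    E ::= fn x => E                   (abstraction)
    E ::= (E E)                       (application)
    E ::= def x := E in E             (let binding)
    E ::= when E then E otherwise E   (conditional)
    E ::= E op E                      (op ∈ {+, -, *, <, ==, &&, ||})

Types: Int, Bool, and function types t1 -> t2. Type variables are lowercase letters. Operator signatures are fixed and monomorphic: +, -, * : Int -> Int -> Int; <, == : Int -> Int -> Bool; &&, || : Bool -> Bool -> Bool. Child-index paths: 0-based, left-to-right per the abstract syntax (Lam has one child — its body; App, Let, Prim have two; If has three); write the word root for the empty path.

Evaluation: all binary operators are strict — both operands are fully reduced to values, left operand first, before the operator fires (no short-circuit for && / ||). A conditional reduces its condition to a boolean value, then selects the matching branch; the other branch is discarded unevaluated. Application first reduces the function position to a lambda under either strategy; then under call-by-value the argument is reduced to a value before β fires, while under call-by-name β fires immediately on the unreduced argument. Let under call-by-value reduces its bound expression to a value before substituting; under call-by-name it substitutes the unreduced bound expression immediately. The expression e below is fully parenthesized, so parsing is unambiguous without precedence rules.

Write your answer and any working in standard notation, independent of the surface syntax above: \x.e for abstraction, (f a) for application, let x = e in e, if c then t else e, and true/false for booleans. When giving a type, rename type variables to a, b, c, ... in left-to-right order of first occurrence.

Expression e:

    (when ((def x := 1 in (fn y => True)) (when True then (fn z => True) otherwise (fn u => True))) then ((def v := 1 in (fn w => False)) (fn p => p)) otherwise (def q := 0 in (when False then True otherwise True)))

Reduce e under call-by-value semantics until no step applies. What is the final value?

Trace:
step 0: (if ((let x = 1 in (\y.true)) (if true then (\z.true) else (\u.true))) then ((let v = 1 in (\w.false)) (\p.p)) else (let q = 0 in (if false then true else true)))
step 1: [let@0.0] (if ((\y.true) (if true then (\z.true) else (\u.true))) then ((let v = 1 in (\w.false)) (\p.p)) else (let q = 0 in (if false then true else true)))
step 2: [if@0.1] (if ((\y.true) (\z.true)) then ((let v = 1 in (\w.false)) (\p.p)) else (let q = 0 in (if false then true else true)))
step 3: [beta@0] (if true then ((let v = 1 in (\w.false)) (\p.p)) else (let q = 0 in (if false then true else true)))
step 4: [if@root] ((let v = 1 in (\w.false)) (\p.p))
step 5: [let@0] ((\w.false) (\p.p))
step 6: [beta@root] false

Answer: false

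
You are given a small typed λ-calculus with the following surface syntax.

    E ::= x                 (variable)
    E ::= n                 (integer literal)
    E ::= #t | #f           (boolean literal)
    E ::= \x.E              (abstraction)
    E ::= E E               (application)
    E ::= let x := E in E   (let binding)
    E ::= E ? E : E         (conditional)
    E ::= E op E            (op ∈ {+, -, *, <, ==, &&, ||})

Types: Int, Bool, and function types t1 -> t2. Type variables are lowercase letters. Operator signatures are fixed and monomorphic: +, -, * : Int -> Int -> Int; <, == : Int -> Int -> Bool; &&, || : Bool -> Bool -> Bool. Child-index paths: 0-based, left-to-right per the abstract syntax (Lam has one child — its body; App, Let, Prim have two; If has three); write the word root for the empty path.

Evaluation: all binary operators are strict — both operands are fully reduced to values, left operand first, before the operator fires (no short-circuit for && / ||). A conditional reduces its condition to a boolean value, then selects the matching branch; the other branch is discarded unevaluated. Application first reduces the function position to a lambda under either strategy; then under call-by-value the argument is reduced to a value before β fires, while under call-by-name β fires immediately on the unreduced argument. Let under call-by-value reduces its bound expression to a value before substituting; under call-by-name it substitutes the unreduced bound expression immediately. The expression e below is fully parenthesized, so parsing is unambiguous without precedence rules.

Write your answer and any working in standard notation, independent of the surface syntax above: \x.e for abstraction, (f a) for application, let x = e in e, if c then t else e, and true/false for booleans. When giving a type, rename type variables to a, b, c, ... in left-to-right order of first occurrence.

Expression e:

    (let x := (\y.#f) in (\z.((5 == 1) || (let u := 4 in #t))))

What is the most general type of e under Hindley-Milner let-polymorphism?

Trace:
\y._ : a -> Bool
let x : forall. a -> Bool
  unify Int ~ Int
  unify Int ~ Int
  unify Bool ~ Bool
let u : Int
  unify Bool ~ Bool
\z._ : b -> Bool

Answer: a -> Bool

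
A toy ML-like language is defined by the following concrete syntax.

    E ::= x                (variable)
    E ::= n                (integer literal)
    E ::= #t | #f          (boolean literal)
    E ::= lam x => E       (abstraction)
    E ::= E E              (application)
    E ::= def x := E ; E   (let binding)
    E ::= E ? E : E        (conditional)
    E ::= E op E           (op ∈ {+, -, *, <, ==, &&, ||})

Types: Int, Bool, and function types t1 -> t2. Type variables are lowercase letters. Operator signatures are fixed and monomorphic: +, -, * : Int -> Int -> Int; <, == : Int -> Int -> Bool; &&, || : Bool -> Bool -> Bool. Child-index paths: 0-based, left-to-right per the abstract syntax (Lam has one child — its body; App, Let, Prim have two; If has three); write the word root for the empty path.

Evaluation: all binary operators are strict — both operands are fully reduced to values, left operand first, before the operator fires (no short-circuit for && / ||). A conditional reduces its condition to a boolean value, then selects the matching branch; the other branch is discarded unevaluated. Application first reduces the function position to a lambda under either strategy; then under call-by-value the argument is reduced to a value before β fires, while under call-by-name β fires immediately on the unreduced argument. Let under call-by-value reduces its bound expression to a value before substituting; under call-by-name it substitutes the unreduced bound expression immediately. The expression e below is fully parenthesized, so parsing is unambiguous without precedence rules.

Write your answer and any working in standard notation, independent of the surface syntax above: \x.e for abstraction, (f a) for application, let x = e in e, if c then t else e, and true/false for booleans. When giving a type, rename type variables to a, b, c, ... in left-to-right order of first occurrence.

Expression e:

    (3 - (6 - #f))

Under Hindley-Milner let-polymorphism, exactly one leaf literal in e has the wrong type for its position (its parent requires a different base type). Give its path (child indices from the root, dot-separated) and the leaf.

Derivation:
  unify Int ~ Int
  unify Int ~ Int
  unify Bool ~ Int
  FAIL: mismatch Bool ~ Int

Answer: 1.1 : false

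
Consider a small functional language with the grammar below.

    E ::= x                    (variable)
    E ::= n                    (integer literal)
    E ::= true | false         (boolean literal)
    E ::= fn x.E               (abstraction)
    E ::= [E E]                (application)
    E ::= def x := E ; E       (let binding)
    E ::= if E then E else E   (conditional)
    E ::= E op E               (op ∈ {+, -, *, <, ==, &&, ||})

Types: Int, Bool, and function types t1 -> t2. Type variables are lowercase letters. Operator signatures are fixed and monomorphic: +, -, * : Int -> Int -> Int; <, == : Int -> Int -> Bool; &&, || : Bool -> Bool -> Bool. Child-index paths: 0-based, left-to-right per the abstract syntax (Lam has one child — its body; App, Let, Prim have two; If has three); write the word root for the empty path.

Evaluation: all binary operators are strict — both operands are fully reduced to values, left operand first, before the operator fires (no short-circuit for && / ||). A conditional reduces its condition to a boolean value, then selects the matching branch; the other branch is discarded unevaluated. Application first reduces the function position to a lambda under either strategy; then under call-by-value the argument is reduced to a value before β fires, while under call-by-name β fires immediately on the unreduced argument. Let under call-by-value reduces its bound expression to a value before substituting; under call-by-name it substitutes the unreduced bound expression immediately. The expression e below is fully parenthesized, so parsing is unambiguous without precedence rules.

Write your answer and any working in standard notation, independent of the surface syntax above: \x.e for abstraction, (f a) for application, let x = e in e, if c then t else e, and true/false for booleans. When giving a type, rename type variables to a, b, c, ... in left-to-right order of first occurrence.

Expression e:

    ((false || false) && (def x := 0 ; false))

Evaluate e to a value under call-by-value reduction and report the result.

Answer: false

Trace:
step 0: ((false || false) && (let x = 0 in false))
step 1: [delta@0] (false && (let x = 0 in false))
step 2: [let@1] (false && false)
step 3: [delta@root] false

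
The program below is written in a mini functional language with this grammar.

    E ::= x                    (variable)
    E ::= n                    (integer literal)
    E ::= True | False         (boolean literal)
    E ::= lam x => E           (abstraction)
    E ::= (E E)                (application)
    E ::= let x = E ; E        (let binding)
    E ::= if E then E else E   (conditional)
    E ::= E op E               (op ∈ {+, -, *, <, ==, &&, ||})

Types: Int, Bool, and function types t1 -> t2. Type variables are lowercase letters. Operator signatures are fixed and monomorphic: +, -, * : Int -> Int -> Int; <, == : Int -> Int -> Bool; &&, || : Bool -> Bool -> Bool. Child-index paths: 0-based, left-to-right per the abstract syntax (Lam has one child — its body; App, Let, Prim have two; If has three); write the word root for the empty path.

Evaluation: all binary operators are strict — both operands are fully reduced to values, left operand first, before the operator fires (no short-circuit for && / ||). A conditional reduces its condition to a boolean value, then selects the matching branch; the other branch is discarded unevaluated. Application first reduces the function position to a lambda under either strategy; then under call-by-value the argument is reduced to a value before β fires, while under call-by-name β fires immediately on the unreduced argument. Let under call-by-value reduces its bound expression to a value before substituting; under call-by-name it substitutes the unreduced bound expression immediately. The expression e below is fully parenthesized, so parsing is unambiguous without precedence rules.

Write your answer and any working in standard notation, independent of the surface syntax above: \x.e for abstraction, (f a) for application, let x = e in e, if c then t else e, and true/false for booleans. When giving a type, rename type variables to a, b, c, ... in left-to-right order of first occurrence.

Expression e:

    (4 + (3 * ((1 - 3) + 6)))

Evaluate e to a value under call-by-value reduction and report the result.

Trace:
step 0: (4 + (3 * ((1 - 3) + 6)))
step 1: [delta@1.1.0] (4 + (3 * (-2 + 6)))
step 2: [delta@1.1] (4 + (3 * 4))
step 3: [delta@1] (4 + 12)
step 4: [delta@root] 16

Answer: 16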